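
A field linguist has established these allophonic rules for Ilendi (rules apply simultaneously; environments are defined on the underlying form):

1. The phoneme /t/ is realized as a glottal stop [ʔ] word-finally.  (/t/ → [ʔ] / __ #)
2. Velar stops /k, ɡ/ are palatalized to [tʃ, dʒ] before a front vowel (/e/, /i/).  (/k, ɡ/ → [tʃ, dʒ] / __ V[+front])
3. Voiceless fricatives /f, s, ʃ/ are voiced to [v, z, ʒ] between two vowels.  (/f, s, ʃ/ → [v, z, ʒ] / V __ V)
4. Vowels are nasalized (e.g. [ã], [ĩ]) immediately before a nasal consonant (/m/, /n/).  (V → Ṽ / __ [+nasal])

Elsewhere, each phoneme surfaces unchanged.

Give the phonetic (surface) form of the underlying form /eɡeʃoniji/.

/e/ — word-initial; rule 4 does not apply here → [e].
/ɡ/ (between /e/ and /e/): before a front vowel, so rule 2 applies → [dʒ].
/e/ (between /ɡ/ and /ʃ/) is in the target of rule 4 but the environment (before a nasal consonant) is not met → [e].
/ʃ/ meets the environment for rule 3 (between two vowels) → [ʒ].
/o/ meets the environment for rule 4 (before a nasal consonant) → [õ].
/n/ stays [n].
/i/ — between /n/ and /j/; rule 4 does not apply here → [i].
/j/ (between /i/ and /i/): no rule targets it → [j].
/i/ (word-final): rule 4 targets it, but not before a nasal consonant → unchanged [i].

[edʒeʒõniji]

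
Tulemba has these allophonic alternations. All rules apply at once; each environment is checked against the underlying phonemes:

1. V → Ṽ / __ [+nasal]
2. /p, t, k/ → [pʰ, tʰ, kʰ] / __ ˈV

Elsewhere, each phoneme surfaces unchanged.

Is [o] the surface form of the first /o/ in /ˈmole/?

/o/ — between /m/ and /l/; rule 1 does not apply here → [o].
The actual realization is [o], which matches [o].

Yes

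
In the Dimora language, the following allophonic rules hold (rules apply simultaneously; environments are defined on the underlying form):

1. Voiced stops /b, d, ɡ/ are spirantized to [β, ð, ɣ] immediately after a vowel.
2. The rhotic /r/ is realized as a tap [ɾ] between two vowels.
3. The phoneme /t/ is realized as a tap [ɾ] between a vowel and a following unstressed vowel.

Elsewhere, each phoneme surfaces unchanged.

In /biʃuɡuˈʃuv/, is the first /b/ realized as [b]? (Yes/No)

/b/ (word-initial) fails the environment for rule 1, so it stays [b].
The actual realization is [b], which matches [b].

Yes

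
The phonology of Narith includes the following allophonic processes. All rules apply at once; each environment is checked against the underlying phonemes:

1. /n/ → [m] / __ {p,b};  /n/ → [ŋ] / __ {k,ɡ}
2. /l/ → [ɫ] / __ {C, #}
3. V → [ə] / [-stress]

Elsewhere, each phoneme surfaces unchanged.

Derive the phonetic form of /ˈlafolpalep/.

/l/ (word-initial): rule 2 targets it, but not word-finally or immediately before a consonant → unchanged [l].
/a/ (between /l/ and /f/) is in the target of rule 3 but the environment (in an unstressed syllable) is not met → [a].
/f/ (between /a/ and /o/): no rule targets it → [f].
/o/ (between /f/ and /l/) occurs in an unstressed syllable → [ə] by rule 3.
/l/ meets the environment for rule 2 (word-finally or immediately before a consonant) → [ɫ].
/p/ (between /l/ and /a/): no rule targets it → [p].
/a/ — between /p/ and /l/, in an unstressed syllable — surfaces as [ə] (rule 3).
/l/ (between /a/ and /e/) fails the environment for rule 2, so it stays [l].
Rule 3 applies to /e/ (between /l/ and /p/: in an unstressed syllable) → [ə].
/p/ — not in any rule's target class → [p].

[ˈlafəɫpələp]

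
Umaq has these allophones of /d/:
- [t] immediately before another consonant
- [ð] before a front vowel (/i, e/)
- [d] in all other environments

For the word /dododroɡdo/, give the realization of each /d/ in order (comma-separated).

[d], [d], [t], [d]

Occurrence 1 (position 1): no conditioning environment matches → elsewhere allophone [d].
Occurrence 2 (position 3): no conditioning environment matches → elsewhere allophone [d].
Occurrence 3 (position 5): immediately before another consonant → [t].
Occurrence 4 (position 9): no conditioning environment matches → elsewhere allophone [d].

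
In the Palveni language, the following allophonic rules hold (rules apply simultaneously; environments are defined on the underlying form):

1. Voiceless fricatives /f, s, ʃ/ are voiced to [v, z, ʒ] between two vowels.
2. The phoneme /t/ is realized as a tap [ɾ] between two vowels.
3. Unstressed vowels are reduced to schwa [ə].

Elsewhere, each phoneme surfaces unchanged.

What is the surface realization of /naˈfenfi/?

[nəˈvenfə]

/n/ (word-initial): no rule targets it → [n].
Rule 3 applies to /a/ (between /n/ and /f/: in an unstressed syllable) → [ə].
/f/ (between /a/ and /e/) occurs between two vowels → [v] by rule 1.
/e/ (between /f/ and /n/) fails the environment for rule 3, so it stays [e].
/n/ stays [n].
/f/ (between /n/ and /i/) is in the target of rule 1 but the environment (between two vowels) is not met → [f].
/i/ (word-final): in an unstressed syllable, so rule 3 applies → [ə].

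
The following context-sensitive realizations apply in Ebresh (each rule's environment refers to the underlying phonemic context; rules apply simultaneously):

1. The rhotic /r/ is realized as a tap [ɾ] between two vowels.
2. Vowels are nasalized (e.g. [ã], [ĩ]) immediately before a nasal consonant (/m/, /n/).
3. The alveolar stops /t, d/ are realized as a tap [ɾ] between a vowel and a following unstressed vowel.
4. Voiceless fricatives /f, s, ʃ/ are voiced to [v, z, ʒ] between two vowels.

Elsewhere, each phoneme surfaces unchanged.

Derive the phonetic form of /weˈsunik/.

/w/ — not in any rule's target class → [w].
/e/ (between /w/ and /s/) fails the environment for rule 2, so it stays [e].
/s/ — between /e/ and /u/, between two vowels — surfaces as [z] (rule 4).
/u/ — between /s/ and /n/, before a nasal consonant — surfaces as [ũ] (rule 2).
/n/ (between /u/ and /i/): no rule targets it → [n].
/i/ — between /n/ and /k/; rule 2 does not apply here → [i].
/k/ — not in any rule's target class → [k].

[weˈzũnik]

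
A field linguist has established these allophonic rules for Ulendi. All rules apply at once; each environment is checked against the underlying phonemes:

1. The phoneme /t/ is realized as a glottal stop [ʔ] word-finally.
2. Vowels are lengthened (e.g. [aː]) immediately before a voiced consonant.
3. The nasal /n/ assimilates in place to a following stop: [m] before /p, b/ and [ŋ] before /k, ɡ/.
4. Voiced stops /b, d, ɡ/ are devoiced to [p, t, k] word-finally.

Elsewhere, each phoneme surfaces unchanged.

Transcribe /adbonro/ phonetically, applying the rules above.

[aːdboːnro]

Rule 2 applies to /a/ (word-initial: before a voiced consonant) → [aː].
/d/ — between /a/ and /b/; rule 4 does not apply here → [d].
/b/ (between /d/ and /o/): rule 4 targets it, but not word-finally → unchanged [b].
/o/ (between /b/ and /n/) occurs before a voiced consonant → [oː] by rule 2.
/n/ (between /o/ and /r/) is in the target of rule 3 but the environment (before a labial or velar stop) is not met → [n].
/r/ (between /n/ and /o/): no rule targets it → [r].
/o/ — word-final; rule 2 does not apply here → [o].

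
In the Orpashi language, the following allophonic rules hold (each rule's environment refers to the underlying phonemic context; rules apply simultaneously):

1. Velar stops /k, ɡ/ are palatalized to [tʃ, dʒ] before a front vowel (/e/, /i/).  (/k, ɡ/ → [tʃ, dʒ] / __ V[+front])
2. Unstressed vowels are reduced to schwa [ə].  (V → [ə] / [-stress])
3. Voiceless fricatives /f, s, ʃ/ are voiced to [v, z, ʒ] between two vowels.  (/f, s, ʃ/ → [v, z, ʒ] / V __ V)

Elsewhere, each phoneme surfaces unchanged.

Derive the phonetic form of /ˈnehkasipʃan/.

/n/ (word-initial) is unaffected → [n].
/e/ (between /n/ and /h/) fails the environment for rule 2, so it stays [e].
/h/ (between /e/ and /k/): no rule targets it → [h].
/k/ (between /h/ and /a/) fails the environment for rule 1, so it stays [k].
/a/ (between /k/ and /s/): in an unstressed syllable, so rule 2 applies → [ə].
/s/ (between /a/ and /i/) occurs between two vowels → [z] by rule 3.
/i/ meets the environment for rule 2 (in an unstressed syllable) → [ə].
/p/ (between /i/ and /ʃ/): no rule targets it → [p].
/ʃ/ (between /p/ and /a/) is in the target of rule 3 but the environment (between two vowels) is not met → [ʃ].
Rule 2 applies to /a/ (between /ʃ/ and /n/: in an unstressed syllable) → [ə].
/n/ (word-final) is unaffected → [n].

[ˈnehkəzəpʃən]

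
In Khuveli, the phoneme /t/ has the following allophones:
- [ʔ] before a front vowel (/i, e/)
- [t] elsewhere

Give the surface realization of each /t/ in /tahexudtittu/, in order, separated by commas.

[t], [ʔ], [t], [t]

Occurrence 1 (position 1): no conditioning environment matches → elsewhere allophone [t].
Occurrence 2 (position 8): before a front vowel (/i, e/) → [ʔ].
Occurrence 3 (position 10): no conditioning environment matches → elsewhere allophone [t].
Occurrence 4 (position 11): no conditioning environment matches → elsewhere allophone [t].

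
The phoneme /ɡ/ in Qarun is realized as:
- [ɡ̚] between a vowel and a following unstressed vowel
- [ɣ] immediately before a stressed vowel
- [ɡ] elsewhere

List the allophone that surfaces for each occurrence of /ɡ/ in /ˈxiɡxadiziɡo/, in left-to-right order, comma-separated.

Occurrence 1 (position 3): no conditioning environment matches → elsewhere allophone [ɡ].
Occurrence 2 (position 10): between a vowel and a following unstressed vowel → [ɡ̚].

[ɡ], [ɡ̚]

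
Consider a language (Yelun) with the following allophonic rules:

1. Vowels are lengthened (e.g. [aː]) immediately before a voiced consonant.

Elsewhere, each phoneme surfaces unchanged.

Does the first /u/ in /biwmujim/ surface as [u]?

/u/ (between /m/ and /j/) occurs before a voiced consonant → [uː] by rule 1.
The actual realization is [uː], not [u].

No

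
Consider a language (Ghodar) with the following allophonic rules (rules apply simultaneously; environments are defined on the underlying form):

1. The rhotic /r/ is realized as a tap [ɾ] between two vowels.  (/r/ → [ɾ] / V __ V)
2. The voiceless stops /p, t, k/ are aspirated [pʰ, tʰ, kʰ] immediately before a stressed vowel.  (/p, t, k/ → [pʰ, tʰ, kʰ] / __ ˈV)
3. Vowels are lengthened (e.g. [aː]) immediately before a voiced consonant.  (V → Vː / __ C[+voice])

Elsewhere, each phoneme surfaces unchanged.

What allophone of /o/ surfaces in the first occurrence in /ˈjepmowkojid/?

[oː]

/o/ — between /m/ and /w/, before a voiced consonant — surfaces as [oː] (rule 3).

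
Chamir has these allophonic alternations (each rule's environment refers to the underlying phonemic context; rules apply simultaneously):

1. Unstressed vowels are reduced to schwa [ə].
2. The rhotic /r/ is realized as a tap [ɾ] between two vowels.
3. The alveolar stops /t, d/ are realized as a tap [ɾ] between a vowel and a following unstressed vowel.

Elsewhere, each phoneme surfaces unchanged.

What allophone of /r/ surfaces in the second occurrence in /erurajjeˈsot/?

[ɾ]

/r/ — between /u/ and /a/, between two vowels — surfaces as [ɾ] (rule 2).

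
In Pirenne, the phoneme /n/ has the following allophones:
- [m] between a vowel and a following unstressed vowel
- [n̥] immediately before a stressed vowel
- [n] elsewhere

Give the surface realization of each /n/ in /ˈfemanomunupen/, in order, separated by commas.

Occurrence 1 (position 5): between a vowel and a following unstressed vowel → [m].
Occurrence 2 (position 9): between a vowel and a following unstressed vowel → [m].
Occurrence 3 (position 13): no conditioning environment matches → elsewhere allophone [n].

[m], [m], [n]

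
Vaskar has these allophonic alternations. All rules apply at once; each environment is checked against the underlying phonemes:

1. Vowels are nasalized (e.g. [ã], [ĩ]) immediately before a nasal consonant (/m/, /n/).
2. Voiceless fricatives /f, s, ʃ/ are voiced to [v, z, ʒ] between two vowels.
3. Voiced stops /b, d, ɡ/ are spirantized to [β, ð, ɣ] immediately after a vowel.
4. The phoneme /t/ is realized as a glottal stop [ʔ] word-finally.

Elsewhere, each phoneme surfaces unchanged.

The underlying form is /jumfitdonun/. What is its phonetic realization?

Rule 1 applies to /u/ (between /j/ and /m/: before a nasal consonant) → [ũ].
/f/ (between /m/ and /i/) is in the target of rule 2 but the environment (between two vowels) is not met → [f].
/i/ — between /f/ and /t/; rule 1 does not apply here → [i].
/t/ — between /i/ and /d/; rule 4 does not apply here → [t].
/d/ (between /t/ and /o/) fails the environment for rule 3, so it stays [d].
/o/ — between /d/ and /n/, before a nasal consonant — surfaces as [õ] (rule 1).
Rule 1 applies to /u/ (between /n/ and /n/: before a nasal consonant) → [ũ].

[jũmfitdõnũn]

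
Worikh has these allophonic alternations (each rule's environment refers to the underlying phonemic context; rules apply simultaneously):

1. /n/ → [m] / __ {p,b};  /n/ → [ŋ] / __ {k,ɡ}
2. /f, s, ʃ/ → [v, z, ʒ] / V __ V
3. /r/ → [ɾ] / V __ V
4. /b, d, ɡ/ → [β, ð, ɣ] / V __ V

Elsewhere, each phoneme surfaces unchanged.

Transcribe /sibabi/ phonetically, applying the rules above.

[siβaβi]

/s/ (word-initial) is in the target of rule 2 but the environment (between two vowels) is not met → [s].
/i/ stays [i].
/b/ (between /i/ and /a/) occurs between two vowels → [β] by rule 4.
/a/ stays [a].
/b/ — between /a/ and /i/, between two vowels — surfaces as [β] (rule 4).
/i/ — not in any rule's target class → [i].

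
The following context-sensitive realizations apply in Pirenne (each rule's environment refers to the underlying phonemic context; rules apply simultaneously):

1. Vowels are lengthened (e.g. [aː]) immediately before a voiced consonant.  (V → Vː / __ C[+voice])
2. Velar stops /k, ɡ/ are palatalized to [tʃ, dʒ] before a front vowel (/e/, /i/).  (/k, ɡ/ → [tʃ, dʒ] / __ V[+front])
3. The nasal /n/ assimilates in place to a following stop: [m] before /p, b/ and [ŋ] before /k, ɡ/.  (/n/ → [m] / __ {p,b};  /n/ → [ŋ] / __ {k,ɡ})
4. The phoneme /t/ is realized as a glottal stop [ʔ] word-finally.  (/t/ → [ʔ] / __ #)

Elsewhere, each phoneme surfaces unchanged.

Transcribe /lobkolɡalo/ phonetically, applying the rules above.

/l/ — not in any rule's target class → [l].
/o/ (between /l/ and /b/): before a voiced consonant, so rule 1 applies → [oː].
/b/ (between /o/ and /k/) is unaffected → [b].
/k/ (between /b/ and /o/) fails the environment for rule 2, so it stays [k].
/o/ (between /k/ and /l/): before a voiced consonant, so rule 1 applies → [oː].
/l/ (between /o/ and /ɡ/): no rule targets it → [l].
/ɡ/ (between /l/ and /a/) fails the environment for rule 2, so it stays [ɡ].
/a/ meets the environment for rule 1 (before a voiced consonant) → [aː].
/l/ (between /a/ and /o/): no rule targets it → [l].
/o/ (word-final): rule 1 targets it, but not before a voiced consonant → unchanged [o].

[loːbkoːlɡaːlo]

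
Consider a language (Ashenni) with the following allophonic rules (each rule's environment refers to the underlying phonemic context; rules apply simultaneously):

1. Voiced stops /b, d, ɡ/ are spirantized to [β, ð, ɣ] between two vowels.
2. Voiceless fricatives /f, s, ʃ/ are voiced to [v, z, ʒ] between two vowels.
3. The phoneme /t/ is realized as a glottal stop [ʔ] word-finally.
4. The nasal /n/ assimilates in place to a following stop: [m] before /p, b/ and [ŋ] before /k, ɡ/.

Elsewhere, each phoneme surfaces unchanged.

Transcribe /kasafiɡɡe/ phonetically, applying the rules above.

Rule 2 applies to /s/ (between /a/ and /a/: between two vowels) → [z].
/f/ (between /a/ and /i/): between two vowels, so rule 2 applies → [v].
/ɡ/ (between /i/ and /ɡ/): rule 1 targets it, but not between two vowels → unchanged [ɡ].
/ɡ/ (between /ɡ/ and /e/) fails the environment for rule 1, so it stays [ɡ].

[kazaviɡɡe]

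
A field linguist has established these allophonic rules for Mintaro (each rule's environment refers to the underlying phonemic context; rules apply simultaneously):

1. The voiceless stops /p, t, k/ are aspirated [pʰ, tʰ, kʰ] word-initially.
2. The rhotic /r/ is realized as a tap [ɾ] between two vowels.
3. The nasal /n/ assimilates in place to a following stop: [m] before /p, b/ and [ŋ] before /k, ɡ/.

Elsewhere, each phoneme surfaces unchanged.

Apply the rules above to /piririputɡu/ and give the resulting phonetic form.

[pʰiɾiɾiputɡu]

/p/ (word-initial) occurs word-initially → [pʰ] by rule 1.
/i/ stays [i].
/r/ meets the environment for rule 2 (between two vowels) → [ɾ].
/i/ (between /r/ and /r/): no rule targets it → [i].
/r/ meets the environment for rule 2 (between two vowels) → [ɾ].
/i/ (between /r/ and /p/): no rule targets it → [i].
/p/ — between /i/ and /u/; rule 1 does not apply here → [p].
/u/ — not in any rule's target class → [u].
/t/ (between /u/ and /ɡ/): rule 1 targets it, but not word-initially → unchanged [t].
/ɡ/ (between /t/ and /u/) is unaffected → [ɡ].
/u/ — not in any rule's target class → [u].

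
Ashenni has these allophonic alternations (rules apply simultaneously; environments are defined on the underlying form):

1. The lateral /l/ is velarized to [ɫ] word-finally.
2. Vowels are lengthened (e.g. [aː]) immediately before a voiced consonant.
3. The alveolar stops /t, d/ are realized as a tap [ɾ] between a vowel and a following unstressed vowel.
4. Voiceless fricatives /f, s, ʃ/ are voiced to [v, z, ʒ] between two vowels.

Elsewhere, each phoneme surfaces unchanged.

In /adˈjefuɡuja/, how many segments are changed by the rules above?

Segments that undergo a rule: /a/ → [aː] (rule 2); /f/ → [v] (rule 4); /u/ → [uː] (rule 2); /u/ → [uː] (rule 2).
All other segments surface unchanged.

4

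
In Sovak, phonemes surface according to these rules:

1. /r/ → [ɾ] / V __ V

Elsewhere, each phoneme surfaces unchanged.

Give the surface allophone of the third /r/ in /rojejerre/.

/r/ (between /r/ and /e/) is in the target of rule 1 but the environment (between two vowels) is not met → [r].

[r]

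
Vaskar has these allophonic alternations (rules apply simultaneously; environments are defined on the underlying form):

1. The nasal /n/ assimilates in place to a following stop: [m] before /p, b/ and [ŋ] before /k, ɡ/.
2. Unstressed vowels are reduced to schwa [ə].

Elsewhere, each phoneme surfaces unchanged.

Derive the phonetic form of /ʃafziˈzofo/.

[ʃəfzəˈzofə]

/ʃ/ stays [ʃ].
/a/ meets the environment for rule 2 (in an unstressed syllable) → [ə].
/f/ (between /a/ and /z/): no rule targets it → [f].
/z/ — not in any rule's target class → [z].
/i/ (between /z/ and /z/) occurs in an unstressed syllable → [ə] by rule 2.
/z/ — not in any rule's target class → [z].
/o/ (between /z/ and /f/) fails the environment for rule 2, so it stays [o].
/f/ stays [f].
/o/ (word-final): in an unstressed syllable, so rule 2 applies → [ə].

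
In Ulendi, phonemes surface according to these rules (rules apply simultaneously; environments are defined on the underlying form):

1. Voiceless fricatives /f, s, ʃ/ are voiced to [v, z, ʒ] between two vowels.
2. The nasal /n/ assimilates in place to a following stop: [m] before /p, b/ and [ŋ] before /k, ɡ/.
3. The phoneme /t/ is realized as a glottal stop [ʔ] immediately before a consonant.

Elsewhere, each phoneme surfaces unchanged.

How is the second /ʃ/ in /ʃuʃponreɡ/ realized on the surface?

[ʃ]

/ʃ/ (between /u/ and /p/): rule 1 targets it, but not between two vowels → unchanged [ʃ].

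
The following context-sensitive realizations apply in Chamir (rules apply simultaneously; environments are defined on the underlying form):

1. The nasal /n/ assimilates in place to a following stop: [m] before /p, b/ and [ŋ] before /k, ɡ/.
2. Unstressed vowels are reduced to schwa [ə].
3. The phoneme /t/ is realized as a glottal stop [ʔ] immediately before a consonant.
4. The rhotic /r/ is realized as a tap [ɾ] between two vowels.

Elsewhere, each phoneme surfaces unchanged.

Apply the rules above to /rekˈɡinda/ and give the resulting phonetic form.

[rəkˈɡində]

/r/ (word-initial) is in the target of rule 4 but the environment (between two vowels) is not met → [r].
/e/ (between /r/ and /k/) occurs in an unstressed syllable → [ə] by rule 2.
/k/ stays [k].
/ɡ/ (between /k/ and /i/) is unaffected → [ɡ].
/i/ (between /ɡ/ and /n/) is in the target of rule 2 but the environment (in an unstressed syllable) is not met → [i].
/n/ (between /i/ and /d/) fails the environment for rule 1, so it stays [n].
/d/ (between /n/ and /a/): no rule targets it → [d].
/a/ (word-final): in an unstressed syllable, so rule 2 applies → [ə].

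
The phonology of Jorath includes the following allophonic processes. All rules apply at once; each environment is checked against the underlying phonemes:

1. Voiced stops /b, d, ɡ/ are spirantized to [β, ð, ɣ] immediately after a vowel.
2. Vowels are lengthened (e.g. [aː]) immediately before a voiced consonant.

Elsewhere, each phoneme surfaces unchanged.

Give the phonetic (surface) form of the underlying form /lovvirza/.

Rule 2 applies to /o/ (between /l/ and /v/: before a voiced consonant) → [oː].
/i/ (between /v/ and /r/): before a voiced consonant, so rule 2 applies → [iː].
/a/ (word-final) fails the environment for rule 2, so it stays [a].

[loːvviːrza]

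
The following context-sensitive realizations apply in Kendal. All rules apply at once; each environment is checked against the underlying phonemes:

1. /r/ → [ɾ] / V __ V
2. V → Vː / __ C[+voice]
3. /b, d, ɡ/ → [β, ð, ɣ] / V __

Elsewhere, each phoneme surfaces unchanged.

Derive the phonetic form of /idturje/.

/i/ (word-initial) occurs before a voiced consonant → [iː] by rule 2.
Rule 3 applies to /d/ (between /i/ and /t/: immediately after a vowel) → [ð].
/u/ meets the environment for rule 2 (before a voiced consonant) → [uː].
/r/ (between /u/ and /j/) is in the target of rule 1 but the environment (between two vowels) is not met → [r].
/e/ (word-final): rule 2 targets it, but not before a voiced consonant → unchanged [e].

[iːðtuːrje]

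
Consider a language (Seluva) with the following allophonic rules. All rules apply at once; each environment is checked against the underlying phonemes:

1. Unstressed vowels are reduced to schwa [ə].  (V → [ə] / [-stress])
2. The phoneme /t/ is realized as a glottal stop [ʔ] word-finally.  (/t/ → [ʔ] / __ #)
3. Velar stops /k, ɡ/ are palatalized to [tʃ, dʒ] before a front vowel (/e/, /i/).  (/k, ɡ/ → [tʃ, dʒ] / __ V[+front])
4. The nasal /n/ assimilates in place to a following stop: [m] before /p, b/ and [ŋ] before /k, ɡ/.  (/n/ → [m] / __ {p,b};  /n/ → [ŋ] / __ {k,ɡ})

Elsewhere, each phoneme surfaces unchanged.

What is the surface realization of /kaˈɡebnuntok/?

[kəˈdʒebnəntək]

/k/ (word-initial) is in the target of rule 3 but the environment (before a front vowel) is not met → [k].
/a/ (between /k/ and /ɡ/) occurs in an unstressed syllable → [ə] by rule 1.
Rule 3 applies to /ɡ/ (between /a/ and /e/: before a front vowel) → [dʒ].
/e/ (between /ɡ/ and /b/) is in the target of rule 1 but the environment (in an unstressed syllable) is not met → [e].
/b/ (between /e/ and /n/): no rule targets it → [b].
/n/ — between /b/ and /u/; rule 4 does not apply here → [n].
/u/ (between /n/ and /n/) occurs in an unstressed syllable → [ə] by rule 1.
/n/ (between /u/ and /t/) fails the environment for rule 4, so it stays [n].
/t/ (between /n/ and /o/) is in the target of rule 2 but the environment (word-finally) is not met → [t].
/o/ — between /t/ and /k/, in an unstressed syllable — surfaces as [ə] (rule 1).
/k/ — word-final; rule 3 does not apply here → [k].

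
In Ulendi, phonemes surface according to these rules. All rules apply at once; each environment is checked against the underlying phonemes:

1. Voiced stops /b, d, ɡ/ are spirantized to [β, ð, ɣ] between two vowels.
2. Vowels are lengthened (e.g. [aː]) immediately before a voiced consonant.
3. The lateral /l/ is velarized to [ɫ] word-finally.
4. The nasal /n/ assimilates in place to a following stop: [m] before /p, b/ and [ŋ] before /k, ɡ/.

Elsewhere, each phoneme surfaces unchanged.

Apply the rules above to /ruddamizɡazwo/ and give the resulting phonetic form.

/r/ (word-initial) is unaffected → [r].
/u/ — between /r/ and /d/, before a voiced consonant — surfaces as [uː] (rule 2).
/d/ (between /u/ and /d/) fails the environment for rule 1, so it stays [d].
/d/ — between /d/ and /a/; rule 1 does not apply here → [d].
/a/ meets the environment for rule 2 (before a voiced consonant) → [aː].
/m/ (between /a/ and /i/) is unaffected → [m].
/i/ (between /m/ and /z/): before a voiced consonant, so rule 2 applies → [iː].
/z/ (between /i/ and /ɡ/): no rule targets it → [z].
/ɡ/ (between /z/ and /a/) is in the target of rule 1 but the environment (between two vowels) is not met → [ɡ].
/a/ (between /ɡ/ and /z/): before a voiced consonant, so rule 2 applies → [aː].
/z/ — not in any rule's target class → [z].
/w/ stays [w].
/o/ — word-final; rule 2 does not apply here → [o].

[ruːddaːmiːzɡaːzwo]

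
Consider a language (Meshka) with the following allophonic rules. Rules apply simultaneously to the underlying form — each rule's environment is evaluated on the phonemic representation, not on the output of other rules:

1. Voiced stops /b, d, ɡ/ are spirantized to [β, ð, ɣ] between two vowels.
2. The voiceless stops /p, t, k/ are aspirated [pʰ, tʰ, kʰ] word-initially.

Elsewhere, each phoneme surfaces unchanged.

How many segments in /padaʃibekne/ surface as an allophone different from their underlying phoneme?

Segments that undergo a rule: /p/ → [pʰ] (rule 2); /d/ → [ð] (rule 1); /b/ → [β] (rule 1).
All other segments surface unchanged.

3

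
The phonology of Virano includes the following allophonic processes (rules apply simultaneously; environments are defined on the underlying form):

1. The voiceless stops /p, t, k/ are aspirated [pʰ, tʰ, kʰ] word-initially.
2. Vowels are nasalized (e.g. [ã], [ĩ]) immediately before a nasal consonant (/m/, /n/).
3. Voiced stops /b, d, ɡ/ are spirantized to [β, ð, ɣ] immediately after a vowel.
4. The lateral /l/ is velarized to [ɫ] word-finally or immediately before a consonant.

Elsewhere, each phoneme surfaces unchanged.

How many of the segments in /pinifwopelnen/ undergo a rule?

4

Segments that undergo a rule: /p/ → [pʰ] (rule 1); /i/ → [ĩ] (rule 2); /l/ → [ɫ] (rule 4); /e/ → [ẽ] (rule 2).
All other segments surface unchanged.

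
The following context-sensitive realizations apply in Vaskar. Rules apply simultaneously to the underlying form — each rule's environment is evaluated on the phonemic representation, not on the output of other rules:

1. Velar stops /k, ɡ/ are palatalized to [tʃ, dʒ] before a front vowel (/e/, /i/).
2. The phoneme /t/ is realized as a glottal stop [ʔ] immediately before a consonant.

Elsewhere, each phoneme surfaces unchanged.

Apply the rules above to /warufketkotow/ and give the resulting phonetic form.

[waruftʃeʔkotow]

/w/ stays [w].
/a/ — not in any rule's target class → [a].
/r/ stays [r].
/u/ stays [u].
/f/ stays [f].
/k/ — between /f/ and /e/, before a front vowel — surfaces as [tʃ] (rule 1).
/e/ stays [e].
/t/ (between /e/ and /k/) occurs immediately before a consonant → [ʔ] by rule 2.
/k/ — between /t/ and /o/; rule 1 does not apply here → [k].
/o/ stays [o].
/t/ (between /o/ and /o/) fails the environment for rule 2, so it stays [t].
/o/ — not in any rule's target class → [o].
/w/ stays [w].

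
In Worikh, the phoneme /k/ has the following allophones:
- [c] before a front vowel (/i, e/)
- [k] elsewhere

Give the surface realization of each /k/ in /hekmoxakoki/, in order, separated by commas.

[k], [k], [c]

Occurrence 1 (position 3): no conditioning environment matches → elsewhere allophone [k].
Occurrence 2 (position 8): no conditioning environment matches → elsewhere allophone [k].
Occurrence 3 (position 10): before a front vowel → [c].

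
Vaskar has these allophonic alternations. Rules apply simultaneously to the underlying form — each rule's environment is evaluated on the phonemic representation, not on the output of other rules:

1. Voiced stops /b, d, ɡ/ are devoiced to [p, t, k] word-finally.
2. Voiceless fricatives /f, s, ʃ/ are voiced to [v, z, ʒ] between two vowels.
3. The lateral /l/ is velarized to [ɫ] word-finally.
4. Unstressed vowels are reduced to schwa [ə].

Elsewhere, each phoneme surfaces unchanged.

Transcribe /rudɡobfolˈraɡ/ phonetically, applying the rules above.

[rədɡəbfəlˈrak]

/u/ (between /r/ and /d/) occurs in an unstressed syllable → [ə] by rule 4.
/d/ — between /u/ and /ɡ/; rule 1 does not apply here → [d].
/ɡ/ — between /d/ and /o/; rule 1 does not apply here → [ɡ].
Rule 4 applies to /o/ (between /ɡ/ and /b/: in an unstressed syllable) → [ə].
/b/ — between /o/ and /f/; rule 1 does not apply here → [b].
/f/ — between /b/ and /o/; rule 2 does not apply here → [f].
/o/ (between /f/ and /l/): in an unstressed syllable, so rule 4 applies → [ə].
/l/ — between /o/ and /r/; rule 3 does not apply here → [l].
/a/ (between /r/ and /ɡ/): rule 4 targets it, but not in an unstressed syllable → unchanged [a].
Rule 1 applies to /ɡ/ (word-final: word-finally) → [k].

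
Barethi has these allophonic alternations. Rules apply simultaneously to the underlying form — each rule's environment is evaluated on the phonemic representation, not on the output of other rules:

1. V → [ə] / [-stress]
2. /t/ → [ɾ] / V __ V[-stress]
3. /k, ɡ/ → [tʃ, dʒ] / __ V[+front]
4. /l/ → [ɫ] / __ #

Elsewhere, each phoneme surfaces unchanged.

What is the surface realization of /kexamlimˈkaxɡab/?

[tʃəxəmləmˈkaxɡəb]

/k/ meets the environment for rule 3 (before a front vowel) → [tʃ].
/e/ (between /k/ and /x/): in an unstressed syllable, so rule 1 applies → [ə].
/x/ (between /e/ and /a/) is unaffected → [x].
Rule 1 applies to /a/ (between /x/ and /m/: in an unstressed syllable) → [ə].
/m/ (between /a/ and /l/) is unaffected → [m].
/l/ (between /m/ and /i/): rule 4 targets it, but not word-finally → unchanged [l].
Rule 1 applies to /i/ (between /l/ and /m/: in an unstressed syllable) → [ə].
/m/ (between /i/ and /k/) is unaffected → [m].
/k/ (between /m/ and /a/) is in the target of rule 3 but the environment (before a front vowel) is not met → [k].
/a/ (between /k/ and /x/) fails the environment for rule 1, so it stays [a].
/x/ stays [x].
/ɡ/ (between /x/ and /a/) fails the environment for rule 3, so it stays [ɡ].
/a/ meets the environment for rule 1 (in an unstressed syllable) → [ə].
/b/ (word-final): no rule targets it → [b].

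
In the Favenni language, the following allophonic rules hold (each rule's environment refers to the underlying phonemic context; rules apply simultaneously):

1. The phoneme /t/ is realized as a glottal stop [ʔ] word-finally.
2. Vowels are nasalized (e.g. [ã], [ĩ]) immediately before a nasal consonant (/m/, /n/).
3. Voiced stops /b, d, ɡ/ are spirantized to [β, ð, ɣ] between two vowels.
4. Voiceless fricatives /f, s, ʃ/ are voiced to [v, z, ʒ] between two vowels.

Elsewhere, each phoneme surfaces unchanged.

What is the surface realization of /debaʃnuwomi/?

/d/ (word-initial): rule 3 targets it, but not between two vowels → unchanged [d].
/e/ (between /d/ and /b/) is in the target of rule 2 but the environment (before a nasal consonant) is not met → [e].
/b/ (between /e/ and /a/): between two vowels, so rule 3 applies → [β].
/a/ — between /b/ and /ʃ/; rule 2 does not apply here → [a].
/ʃ/ (between /a/ and /n/) is in the target of rule 4 but the environment (between two vowels) is not met → [ʃ].
/u/ (between /n/ and /w/) is in the target of rule 2 but the environment (before a nasal consonant) is not met → [u].
/o/ (between /w/ and /m/) occurs before a nasal consonant → [õ] by rule 2.
/i/ (word-final): rule 2 targets it, but not before a nasal consonant → unchanged [i].

[deβaʃnuwõmi]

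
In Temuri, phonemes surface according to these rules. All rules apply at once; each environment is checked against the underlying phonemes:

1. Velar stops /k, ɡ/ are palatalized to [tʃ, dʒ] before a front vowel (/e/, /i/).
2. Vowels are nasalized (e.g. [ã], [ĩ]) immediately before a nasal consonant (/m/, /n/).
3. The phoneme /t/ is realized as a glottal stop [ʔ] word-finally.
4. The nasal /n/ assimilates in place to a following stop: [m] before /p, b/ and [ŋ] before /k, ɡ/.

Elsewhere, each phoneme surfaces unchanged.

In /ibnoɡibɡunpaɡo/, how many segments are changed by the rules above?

Segments that undergo a rule: /ɡ/ → [dʒ] (rule 1); /u/ → [ũ] (rule 2); /n/ → [m] (rule 4).
All other segments surface unchanged.

3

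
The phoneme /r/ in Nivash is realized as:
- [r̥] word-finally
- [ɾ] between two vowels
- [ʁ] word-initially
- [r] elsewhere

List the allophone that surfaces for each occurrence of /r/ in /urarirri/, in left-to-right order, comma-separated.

[ɾ], [ɾ], [r], [r]

Occurrence 1 (position 2): between two vowels → [ɾ].
Occurrence 2 (position 4): between two vowels → [ɾ].
Occurrence 3 (position 6): no conditioning environment matches → elsewhere allophone [r].
Occurrence 4 (position 7): no conditioning environment matches → elsewhere allophone [r].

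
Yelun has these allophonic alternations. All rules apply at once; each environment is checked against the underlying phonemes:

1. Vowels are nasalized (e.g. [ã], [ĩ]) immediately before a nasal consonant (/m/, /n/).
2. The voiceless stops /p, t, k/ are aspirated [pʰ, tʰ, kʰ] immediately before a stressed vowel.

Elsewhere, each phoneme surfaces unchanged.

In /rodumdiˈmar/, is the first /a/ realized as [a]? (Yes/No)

/a/ (between /m/ and /r/) fails the environment for rule 1, so it stays [a].
The actual realization is [a], which matches [a].

Yes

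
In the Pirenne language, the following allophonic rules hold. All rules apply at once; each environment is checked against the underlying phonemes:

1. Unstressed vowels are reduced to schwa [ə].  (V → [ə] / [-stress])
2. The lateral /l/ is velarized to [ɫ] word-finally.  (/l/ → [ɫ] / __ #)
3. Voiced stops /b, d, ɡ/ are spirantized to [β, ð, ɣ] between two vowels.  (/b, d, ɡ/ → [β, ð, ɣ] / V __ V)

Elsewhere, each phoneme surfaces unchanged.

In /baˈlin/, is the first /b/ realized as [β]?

No

/b/ — word-initial; rule 3 does not apply here → [b].
The actual realization is [b], not [β].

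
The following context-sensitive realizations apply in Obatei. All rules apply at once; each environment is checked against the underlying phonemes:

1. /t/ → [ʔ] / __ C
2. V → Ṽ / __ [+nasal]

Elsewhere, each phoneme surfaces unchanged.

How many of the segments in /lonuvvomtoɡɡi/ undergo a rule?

Segments that undergo a rule: /o/ → [õ] (rule 2); /o/ → [õ] (rule 2).
All other segments surface unchanged.

2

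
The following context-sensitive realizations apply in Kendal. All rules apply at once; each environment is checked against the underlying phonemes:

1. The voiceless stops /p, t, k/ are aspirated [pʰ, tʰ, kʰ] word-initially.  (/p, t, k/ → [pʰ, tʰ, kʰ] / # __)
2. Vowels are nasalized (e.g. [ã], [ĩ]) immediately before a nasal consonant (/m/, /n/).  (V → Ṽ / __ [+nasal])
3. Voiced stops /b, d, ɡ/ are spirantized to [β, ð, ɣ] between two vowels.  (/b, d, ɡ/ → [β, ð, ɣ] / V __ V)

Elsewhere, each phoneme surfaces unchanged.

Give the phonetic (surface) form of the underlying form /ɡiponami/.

[ɡipõnãmi]

/ɡ/ (word-initial) fails the environment for rule 3, so it stays [ɡ].
/i/ (between /ɡ/ and /p/) fails the environment for rule 2, so it stays [i].
/p/ (between /i/ and /o/) fails the environment for rule 1, so it stays [p].
Rule 2 applies to /o/ (between /p/ and /n/: before a nasal consonant) → [õ].
/n/ (between /o/ and /a/) is unaffected → [n].
/a/ meets the environment for rule 2 (before a nasal consonant) → [ã].
/m/ (between /a/ and /i/): no rule targets it → [m].
/i/ (word-final): rule 2 targets it, but not before a nasal consonant → unchanged [i].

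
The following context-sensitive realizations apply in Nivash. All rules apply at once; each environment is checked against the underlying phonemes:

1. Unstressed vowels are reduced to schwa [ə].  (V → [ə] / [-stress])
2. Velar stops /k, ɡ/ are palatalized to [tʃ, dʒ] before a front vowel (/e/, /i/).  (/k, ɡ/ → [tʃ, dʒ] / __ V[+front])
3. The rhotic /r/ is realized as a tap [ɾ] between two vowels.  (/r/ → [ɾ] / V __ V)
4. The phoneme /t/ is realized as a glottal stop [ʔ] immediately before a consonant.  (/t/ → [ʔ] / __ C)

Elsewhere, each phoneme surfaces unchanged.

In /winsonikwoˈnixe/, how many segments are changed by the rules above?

5

Segments that undergo a rule: /i/ → [ə] (rule 1); /o/ → [ə] (rule 1); /i/ → [ə] (rule 1); /o/ → [ə] (rule 1); /e/ → [ə] (rule 1).
All other segments surface unchanged.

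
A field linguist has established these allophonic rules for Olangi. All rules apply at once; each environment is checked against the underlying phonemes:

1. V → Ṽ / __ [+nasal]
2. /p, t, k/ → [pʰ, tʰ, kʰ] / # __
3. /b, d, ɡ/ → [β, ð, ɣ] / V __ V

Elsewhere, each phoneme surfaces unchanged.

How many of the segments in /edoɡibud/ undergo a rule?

3

Segments that undergo a rule: /d/ → [ð] (rule 3); /ɡ/ → [ɣ] (rule 3); /b/ → [β] (rule 3).
All other segments surface unchanged.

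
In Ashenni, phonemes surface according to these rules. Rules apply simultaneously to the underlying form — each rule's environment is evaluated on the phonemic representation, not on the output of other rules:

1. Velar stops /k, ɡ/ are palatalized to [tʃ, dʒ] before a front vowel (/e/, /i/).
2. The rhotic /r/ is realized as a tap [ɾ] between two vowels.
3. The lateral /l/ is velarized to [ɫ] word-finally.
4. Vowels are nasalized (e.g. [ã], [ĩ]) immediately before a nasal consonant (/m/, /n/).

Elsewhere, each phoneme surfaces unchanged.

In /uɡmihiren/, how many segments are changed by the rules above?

2

Segments that undergo a rule: /r/ → [ɾ] (rule 2); /e/ → [ẽ] (rule 4).
All other segments surface unchanged.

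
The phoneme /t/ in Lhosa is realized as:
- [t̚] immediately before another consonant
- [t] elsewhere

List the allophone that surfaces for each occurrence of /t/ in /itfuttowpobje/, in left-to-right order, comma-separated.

[t̚], [t̚], [t]

Occurrence 1 (position 2): immediately before another consonant → [t̚].
Occurrence 2 (position 5): immediately before another consonant → [t̚].
Occurrence 3 (position 6): no conditioning environment matches → elsewhere allophone [t].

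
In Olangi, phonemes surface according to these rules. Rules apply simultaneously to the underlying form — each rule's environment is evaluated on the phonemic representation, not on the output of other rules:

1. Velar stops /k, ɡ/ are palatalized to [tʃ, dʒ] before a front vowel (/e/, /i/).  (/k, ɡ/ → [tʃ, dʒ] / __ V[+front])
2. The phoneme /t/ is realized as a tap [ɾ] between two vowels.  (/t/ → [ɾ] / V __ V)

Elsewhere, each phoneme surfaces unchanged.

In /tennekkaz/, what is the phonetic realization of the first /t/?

/t/ — word-initial; rule 2 does not apply here → [t].

[t]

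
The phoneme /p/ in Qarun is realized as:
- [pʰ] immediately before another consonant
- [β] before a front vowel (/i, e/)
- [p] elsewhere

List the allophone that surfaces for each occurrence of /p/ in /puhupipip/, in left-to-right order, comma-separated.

Occurrence 1 (position 1): no conditioning environment matches → elsewhere allophone [p].
Occurrence 2 (position 5): before a front vowel (/i, e/) → [β].
Occurrence 3 (position 7): before a front vowel (/i, e/) → [β].
Occurrence 4 (position 9): no conditioning environment matches → elsewhere allophone [p].

[p], [β], [β], [p]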